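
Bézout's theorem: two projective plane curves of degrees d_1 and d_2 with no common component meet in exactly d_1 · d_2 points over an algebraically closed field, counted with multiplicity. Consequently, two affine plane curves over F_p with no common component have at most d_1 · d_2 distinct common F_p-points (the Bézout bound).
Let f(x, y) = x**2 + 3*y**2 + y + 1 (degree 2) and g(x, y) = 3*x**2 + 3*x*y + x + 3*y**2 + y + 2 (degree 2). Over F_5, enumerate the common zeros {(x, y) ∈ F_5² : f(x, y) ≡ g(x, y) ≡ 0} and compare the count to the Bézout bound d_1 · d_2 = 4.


Common zeros: ∅; count = 0; Bézout bound = 4.

deg(f) = 2, deg(g) = 2, so Bézout bound = 4.
Scan x ∈ F_5. For each x, list the y ∈ F_5 with f(x, y) ≡ 0 and those with g(x, y) ≡ 0 (mod 5); the common zeros in that column are the intersection.
  x = 0: f ≡ 0 at y ∈ {1, 2}; g ≡ 0 at y ∈ ∅; common: ∅.
  x = 1: f ≡ 0 at y ∈ ∅; g ≡ 0 at y ∈ {3, 4}; common: ∅.
  x = 2: f ≡ 0 at y ∈ {0, 3}; g ≡ 0 at y ∈ ∅; common: ∅.
  x = 3: f ≡ 0 at y ∈ {0, 3}; g ≡ 0 at y ∈ {1, 4}; common: ∅.
  x = 4: f ≡ 0 at y ∈ ∅; g ≡ 0 at y ∈ {1, 3}; common: ∅.
Collecting: common zeros = ∅, so the count is 0.
Comparison with the Bézout bound: 0 ≤ 4 = deg(f)·deg(g), as expected for curves with no common component (the affine F_5-count falls short of the bound because intersections may lie at infinity, over extension fields, or carry multiplicity).


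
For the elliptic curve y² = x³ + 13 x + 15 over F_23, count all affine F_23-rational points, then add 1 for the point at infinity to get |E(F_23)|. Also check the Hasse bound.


Affine points = {(1, 11), (1, 12), (2, 7), (2, 16), (3, 9), (3, 14), (4, 4), (4, 19), (7, 9), (7, 14), (10, 8), (10, 15), (12, 6), (12, 17), (13, 9), (13, 14), (16, 8), (16, 15), (18, 3), (18, 20), (20, 8), (20, 15), (21, 2), (21, 21), (22, 1), (22, 22)}; affine count = 26; |E(F_23)| = 27.

Discriminant check: Δ ∝ 4a³ + 27b² = 4·13³ + 27·15² = 4·2197 + 27·225 ≡ 5 (mod 23). Nonzero ⇒ E is nonsingular.
For each x ∈ F_23, compute rhs = x³ + 13·x + 15 mod 23, then count y ∈ F_23 with y² ≡ rhs.
  x = 0: rhs = 15, matching y values: none (0 points).
  x = 1: rhs = 6, matching y values: 11, 12 (2 points).
  x = 2: rhs = 3, matching y values: 7, 16 (2 points).
  x = 3: rhs = 12, matching y values: 9, 14 (2 points).
  x = 4: rhs = 16, matching y values: 4, 19 (2 points).
  x = 5: rhs = 21, matching y values: none (0 points).
  x = 6: rhs = 10, matching y values: none (0 points).
  x = 7: rhs = 12, matching y values: 9, 14 (2 points).
  x = 8: rhs = 10, matching y values: none (0 points).
  x = 9: rhs = 10, matching y values: none (0 points).
  x = 10: rhs = 18, matching y values: 8, 15 (2 points).
  x = 11: rhs = 17, matching y values: none (0 points).
  x = 12: rhs = 13, matching y values: 6, 17 (2 points).
  x = 13: rhs = 12, matching y values: 9, 14 (2 points).
  x = 14: rhs = 20, matching y values: none (0 points).
  x = 15: rhs = 20, matching y values: none (0 points).
  x = 16: rhs = 18, matching y values: 8, 15 (2 points).
  x = 17: rhs = 20, matching y values: none (0 points).
  x = 18: rhs = 9, matching y values: 3, 20 (2 points).
  x = 19: rhs = 14, matching y values: none (0 points).
  x = 20: rhs = 18, matching y values: 8, 15 (2 points).
  x = 21: rhs = 4, matching y values: 2, 21 (2 points).
  x = 22: rhs = 1, matching y values: 1, 22 (2 points).
Total affine count: 26.
Full point count |E(F_23)| = 26 + 1 = 27.
Hasse bound: |27 − (23+1)| = |3| = 3 ≤ 2√23 ≈ 9.5917 ✓.


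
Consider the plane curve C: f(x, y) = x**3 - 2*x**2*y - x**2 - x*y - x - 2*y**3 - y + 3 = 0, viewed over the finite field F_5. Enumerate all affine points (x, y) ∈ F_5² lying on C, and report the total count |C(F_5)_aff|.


Affine F_5-points: {(0, 1), (0, 2), (2, 0)}; count = 3.

For each of the 25 pairs (x, y) ∈ F_5², evaluate f(x, y) mod 5. Record the zeros.
  x = 0: [0↦3, 1↦0, 2↦0, 3↦1, 4↦1]  zeros at y ∈ {1, 2}
  x = 1: [0↦2, 1↦1, 2↦3, 3↦1, 4↦3]  zeros at y ∈ ∅
  x = 2: [0↦0, 1↦2, 2↦2, 3↦3, 4↦3]  zeros at y ∈ {0}
  x = 3: [0↦3, 1↦4, 2↦3, 3↦3, 4↦2]  zeros at y ∈ ∅
  x = 4: [0↦2, 1↦3, 2↦2, 3↦2, 4↦1]  zeros at y ∈ ∅
Collecting zeros: affine points = {(0, 1), (0, 2), (2, 0)}.
Total count |C(F_5)_aff| = 3.


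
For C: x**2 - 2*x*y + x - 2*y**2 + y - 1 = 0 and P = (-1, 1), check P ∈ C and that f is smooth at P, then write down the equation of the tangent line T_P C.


Tangent line at P: -3*x - y - 2 = 0.

Step 1: f(-1, 1) = 0, so P lies on C.
Step 2: partial derivatives
  f_x(x, y) = 2*x - 2*y + 1, f_y(x, y) = -2*x - 4*y + 1.
  f_x(P) = -3, f_y(P) = -1 (gradient nonzero, so P is smooth).
Step 3: tangent line at P: -3·(x − -1) + -1·(y − 1) = 0.
Expanding: -3*x - y - 2 = 0.


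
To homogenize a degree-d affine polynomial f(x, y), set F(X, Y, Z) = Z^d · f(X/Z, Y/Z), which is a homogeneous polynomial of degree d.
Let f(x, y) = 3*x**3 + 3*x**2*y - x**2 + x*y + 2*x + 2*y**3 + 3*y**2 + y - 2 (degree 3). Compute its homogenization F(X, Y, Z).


F(X, Y, Z) = 3*X**3 + 3*X**2*Y - X**2*Z + X*Y*Z + 2*X*Z**2 + 2*Y**3 + 3*Y**2*Z + Y*Z**2 - 2*Z**3

deg(f) = 3.
Substitute x = X/Z, y = Y/Z into f, then multiply by Z^3.
  monomial 3·x^3·y^0 ↦ 3·X^3·Y^0·Z^0.
  monomial 3·x^2·y^1 ↦ 3·X^2·Y^1·Z^0.
  monomial -1·x^2·y^0 ↦ -1·X^2·Y^0·Z^1.
  monomial 1·x^1·y^1 ↦ 1·X^1·Y^1·Z^1.
  monomial 2·x^1·y^0 ↦ 2·X^1·Y^0·Z^2.
  monomial 2·x^0·y^3 ↦ 2·X^0·Y^3·Z^0.
  monomial 3·x^0·y^2 ↦ 3·X^0·Y^2·Z^1.
  monomial 1·x^0·y^1 ↦ 1·X^0·Y^1·Z^2.
  monomial -2·x^0·y^0 ↦ -2·X^0·Y^0·Z^3.
Collecting: F(X, Y, Z) = 3*X**3 + 3*X**2*Y - X**2*Z + X*Y*Z + 2*X*Z**2 + 2*Y**3 + 3*Y**2*Z + Y*Z**2 - 2*Z**3.


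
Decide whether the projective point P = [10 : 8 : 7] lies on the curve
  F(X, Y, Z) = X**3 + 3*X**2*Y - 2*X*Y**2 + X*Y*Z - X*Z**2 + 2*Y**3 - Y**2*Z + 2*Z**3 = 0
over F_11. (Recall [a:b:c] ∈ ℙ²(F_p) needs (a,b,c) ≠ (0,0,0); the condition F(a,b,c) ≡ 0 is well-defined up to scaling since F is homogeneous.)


F(10,8,7) ≡ 9 (mod 11); P is NOT on the curve.

Evaluate F(10, 8, 7) term-by-term (mod 11).
  X**3 ↦ 1·1000·1·1 = 1000
  3*X**2*Y ↦ 3·100·8·1 = 2400
  -2*X*Y**2 ↦ -2·10·64·1 = -1280
  X*Y*Z ↦ 1·10·8·7 = 560
  -X*Z**2 ↦ -1·10·1·49 = -490
  2*Y**3 ↦ 2·1·512·1 = 1024
  -Y**2*Z ↦ -1·1·64·7 = -448
  2*Z**3 ↦ 2·1·1·343 = 686
Sum: F(10, 8, 7) = (1000) + (2400) + (-1280) + (560) + (-490) + (1024) + (-448) + (686) = 3452.
Reducing mod 11: 3452 ≡ 9 (mod 11).
Since F(a, b, c) ≡ 9 ≠ 0 (mod 11), P does NOT lie on the curve.


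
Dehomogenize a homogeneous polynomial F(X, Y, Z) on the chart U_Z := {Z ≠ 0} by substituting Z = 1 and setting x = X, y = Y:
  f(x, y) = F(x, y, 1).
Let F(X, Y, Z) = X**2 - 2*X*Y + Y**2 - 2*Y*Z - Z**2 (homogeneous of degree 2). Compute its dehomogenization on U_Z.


f(x, y) = x**2 - 2*x*y + y**2 - 2*y - 1

On U_Z we set Z = 1. Each monomial c·X^i·Y^j·Z^k in F becomes c·x^i·y^j·1^k = c·x^i·y^j.
Substituting Z = 1: F(X, Y, 1) = x**2 - 2*x*y + y**2 - 2*y - 1.
Note: deg(f) ≤ deg(F) = 2; strict inequality happens when F is divisible by Z (lost terms).


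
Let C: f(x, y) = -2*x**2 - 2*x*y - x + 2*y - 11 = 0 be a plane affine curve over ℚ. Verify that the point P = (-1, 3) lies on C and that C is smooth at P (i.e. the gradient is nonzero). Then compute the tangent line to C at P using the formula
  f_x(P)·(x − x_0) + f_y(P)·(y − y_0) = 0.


Tangent line at P: -3*x + 4*y - 15 = 0.

Step 1: f(-1, 3) = 0, so P lies on C.
Step 2: partial derivatives
  f_x(x, y) = -4*x - 2*y - 1, f_y(x, y) = 2 - 2*x.
  f_x(P) = -3, f_y(P) = 4 (gradient nonzero, so P is smooth).
Step 3: tangent line at P: -3·(x − -1) + 4·(y − 3) = 0.
Expanding: -3*x + 4*y - 15 = 0.


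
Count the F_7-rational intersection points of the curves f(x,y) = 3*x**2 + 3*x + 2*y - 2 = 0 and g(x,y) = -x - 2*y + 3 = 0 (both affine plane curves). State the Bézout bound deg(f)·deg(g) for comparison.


Common zeros: ∅; count = 0; Bézout bound = 2.

deg(f) = 2, deg(g) = 1, so Bézout bound = 2.
Scan x ∈ F_7. For each x, list the y ∈ F_7 with f(x, y) ≡ 0 and those with g(x, y) ≡ 0 (mod 7); the common zeros in that column are the intersection.
  x = 0: f ≡ 0 at y ∈ {1}; g ≡ 0 at y ∈ {5}; common: ∅.
  x = 1: f ≡ 0 at y ∈ {5}; g ≡ 0 at y ∈ {1}; common: ∅.
  x = 2: f ≡ 0 at y ∈ {6}; g ≡ 0 at y ∈ {4}; common: ∅.
  x = 3: f ≡ 0 at y ∈ {4}; g ≡ 0 at y ∈ {0}; common: ∅.
  x = 4: f ≡ 0 at y ∈ {6}; g ≡ 0 at y ∈ {3}; common: ∅.
  x = 5: f ≡ 0 at y ∈ {5}; g ≡ 0 at y ∈ {6}; common: ∅.
  x = 6: f ≡ 0 at y ∈ {1}; g ≡ 0 at y ∈ {2}; common: ∅.
Collecting: common zeros = ∅, so the count is 0.
Comparison with the Bézout bound: 0 ≤ 2 = deg(f)·deg(g), as expected for curves with no common component (the affine F_7-count falls short of the bound because intersections may lie at infinity, over extension fields, or carry multiplicity).


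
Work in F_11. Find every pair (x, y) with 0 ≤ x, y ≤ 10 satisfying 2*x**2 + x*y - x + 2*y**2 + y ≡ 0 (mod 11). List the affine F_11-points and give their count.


Affine F_11-points: {(0, 0), (0, 5), (2, 1), (2, 3), (6, 0), (6, 2), (8, 3), (8, 9), (9, 1), (9, 5), (10, 2), (10, 9)}; count = 12.

For each of the 121 pairs (x, y) ∈ F_11², evaluate f(x, y) mod 11. Record the zeros.
  x = 0: [0↦0, 1↦3, 2↦10, 3↦10, 4↦3, 5↦0, 6↦1, 7↦6, 8↦4, 9↦6, 10↦1]  zeros at y ∈ {0, 5}
  x = 1: [0↦1, 1↦5, 2↦2, 3↦3, 4↦8, 5↦6, 6↦8, 7↦3, 8↦2, 9↦5, 10↦1]  zeros at y ∈ ∅
  x = 2: [0↦6, 1↦0, 2↦9, 3↦0, 4↦6, 5↦5, 6↦8, 7↦4, 8↦4, 9↦8, 10↦5]  zeros at y ∈ {1, 3}
  x = 3: [0↦4, 1↦10, 2↦9, 3↦1, 4↦8, 5↦8, 6↦1, 7↦9, 8↦10, 9↦4, 10↦2]  zeros at y ∈ ∅
  x = 4: [0↦6, 1↦2, 2↦2, 3↦6, 4↦3, 5↦4, 6↦9, 7↦7, 8↦9, 9↦4, 10↦3]  zeros at y ∈ ∅
  x = 5: [0↦1, 1↦9, 2↦10, 3↦4, 4↦2, 5↦4, 6↦10, 7↦9, 8↦1, 9↦8, 10↦8]  zeros at y ∈ ∅
  x = 6: [0↦0, 1↦9, 2↦0, 3↦6, 4↦5, 5↦8, 6↦4, 7↦4, 8↦8, 9↦5, 10↦6]  zeros at y ∈ {0, 2}
  x = 7: [0↦3, 1↦2, 2↦5, 3↦1, 4↦1, 5↦5, 6↦2, 7↦3, 8↦8, 9↦6, 10↦8]  zeros at y ∈ ∅
  x = 8: [0↦10, 1↦10, 2↦3, 3↦0, 4↦1, 5↦6, 6↦4, 7↦6, 8↦1, 9↦0, 10↦3]  zeros at y ∈ {3, 9}
  x = 9: [0↦10, 1↦0, 2↦5, 3↦3, 4↦5, 5↦0, 6↦10, 7↦2, 8↦9, 9↦9, 10↦2]  zeros at y ∈ {1, 5}
  x = 10: [0↦3, 1↦5, 2↦0, 3↦10, 4↦2, 5↦9, 6↦9, 7↦2, 8↦10, 9↦0, 10↦5]  zeros at y ∈ {2, 9}
Collecting zeros: affine points = {(0, 0), (0, 5), (2, 1), (2, 3), (6, 0), (6, 2), (8, 3), (8, 9), (9, 1), (9, 5), (10, 2), (10, 9)}.
Total count |C(F_11)_aff| = 12.


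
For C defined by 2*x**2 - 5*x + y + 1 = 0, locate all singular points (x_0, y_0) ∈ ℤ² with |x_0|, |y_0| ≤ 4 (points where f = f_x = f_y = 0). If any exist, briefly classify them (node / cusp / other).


No singular points in the scanned grid; C is smooth there.

Compute partial derivatives:
  f_x = 4*x - 5.
  f_y = 1.
f_y = 1 is a nonzero constant, so f_y never vanishes: no point (x, y) can satisfy f = f_x = f_y = 0. In particular no (x, y) ∈ {−4, ..., 4}² is singular; the curve is smooth.


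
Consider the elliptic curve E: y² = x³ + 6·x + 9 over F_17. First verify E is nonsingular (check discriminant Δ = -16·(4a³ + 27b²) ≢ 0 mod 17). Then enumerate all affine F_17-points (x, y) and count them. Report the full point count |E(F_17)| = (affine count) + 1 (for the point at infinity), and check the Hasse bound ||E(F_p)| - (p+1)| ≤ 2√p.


Affine points = {(0, 3), (0, 14), (1, 4), (1, 13), (8, 5), (8, 12), (10, 7), (10, 10), (14, 7), (14, 10), (16, 6), (16, 11)}; affine count = 12; |E(F_17)| = 13.

Discriminant check: Δ ∝ 4a³ + 27b² = 4·6³ + 27·9² = 4·216 + 27·81 ≡ 8 (mod 17). Nonzero ⇒ E is nonsingular.
For each x ∈ F_17, compute rhs = x³ + 6·x + 9 mod 17, then count y ∈ F_17 with y² ≡ rhs.
  x = 0: rhs = 9, matching y values: 3, 14 (2 points).
  x = 1: rhs = 16, matching y values: 4, 13 (2 points).
  x = 2: rhs = 12, matching y values: none (0 points).
  x = 3: rhs = 3, matching y values: none (0 points).
  x = 4: rhs = 12, matching y values: none (0 points).
  x = 5: rhs = 11, matching y values: none (0 points).
  x = 6: rhs = 6, matching y values: none (0 points).
  x = 7: rhs = 3, matching y values: none (0 points).
  x = 8: rhs = 8, matching y values: 5, 12 (2 points).
  x = 9: rhs = 10, matching y values: none (0 points).
  x = 10: rhs = 15, matching y values: 7, 10 (2 points).
  x = 11: rhs = 12, matching y values: none (0 points).
  x = 12: rhs = 7, matching y values: none (0 points).
  x = 13: rhs = 6, matching y values: none (0 points).
  x = 14: rhs = 15, matching y values: 7, 10 (2 points).
  x = 15: rhs = 6, matching y values: none (0 points).
  x = 16: rhs = 2, matching y values: 6, 11 (2 points).
Total affine count: 12.
Full point count |E(F_17)| = 12 + 1 = 13.
Hasse bound: |13 − (17+1)| = |-5| = 5 ≤ 2√17 ≈ 8.2462 ✓.


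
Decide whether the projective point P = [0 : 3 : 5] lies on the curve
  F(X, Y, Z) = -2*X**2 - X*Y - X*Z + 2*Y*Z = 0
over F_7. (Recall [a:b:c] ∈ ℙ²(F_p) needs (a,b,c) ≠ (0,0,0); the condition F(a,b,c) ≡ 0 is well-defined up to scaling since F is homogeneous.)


F(0,3,5) ≡ 2 (mod 7); P is NOT on the curve.

Evaluate F(0, 3, 5) term-by-term (mod 7).
  -2*X**2 ↦ -2·0·1·1 = 0
  -X*Y ↦ -1·0·3·1 = 0
  -X*Z ↦ -1·0·1·5 = 0
  2*Y*Z ↦ 2·1·3·5 = 30
Sum: F(0, 3, 5) = (0) + (0) + (0) + (30) = 30.
Reducing mod 7: 30 ≡ 2 (mod 7).
Since F(a, b, c) ≡ 2 ≠ 0 (mod 7), P does NOT lie on the curve.


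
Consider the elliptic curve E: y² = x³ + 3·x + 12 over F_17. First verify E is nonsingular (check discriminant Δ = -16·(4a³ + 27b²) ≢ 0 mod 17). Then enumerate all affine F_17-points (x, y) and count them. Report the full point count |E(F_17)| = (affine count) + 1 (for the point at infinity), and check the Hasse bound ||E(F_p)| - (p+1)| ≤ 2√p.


Affine points = {(1, 4), (1, 13), (2, 3), (2, 14), (5, 4), (5, 13), (6, 5), (6, 12), (7, 6), (7, 11), (8, 2), (8, 15), (11, 4), (11, 13), (12, 5), (12, 12), (13, 2), (13, 15), (15, 7), (15, 10), (16, 5), (16, 12)}; affine count = 22; |E(F_17)| = 23.

Discriminant check: Δ ∝ 4a³ + 27b² = 4·3³ + 27·12² = 4·27 + 27·144 ≡ 1 (mod 17). Nonzero ⇒ E is nonsingular.
For each x ∈ F_17, compute rhs = x³ + 3·x + 12 mod 17, then count y ∈ F_17 with y² ≡ rhs.
  x = 0: rhs = 12, matching y values: none (0 points).
  x = 1: rhs = 16, matching y values: 4, 13 (2 points).
  x = 2: rhs = 9, matching y values: 3, 14 (2 points).
  x = 3: rhs = 14, matching y values: none (0 points).
  x = 4: rhs = 3, matching y values: none (0 points).
  x = 5: rhs = 16, matching y values: 4, 13 (2 points).
  x = 6: rhs = 8, matching y values: 5, 12 (2 points).
  x = 7: rhs = 2, matching y values: 6, 11 (2 points).
  x = 8: rhs = 4, matching y values: 2, 15 (2 points).
  x = 9: rhs = 3, matching y values: none (0 points).
  x = 10: rhs = 5, matching y values: none (0 points).
  x = 11: rhs = 16, matching y values: 4, 13 (2 points).
  x = 12: rhs = 8, matching y values: 5, 12 (2 points).
  x = 13: rhs = 4, matching y values: 2, 15 (2 points).
  x = 14: rhs = 10, matching y values: none (0 points).
  x = 15: rhs = 15, matching y values: 7, 10 (2 points).
  x = 16: rhs = 8, matching y values: 5, 12 (2 points).
Total affine count: 22.
Full point count |E(F_17)| = 22 + 1 = 23.
Hasse bound: |23 − (17+1)| = |5| = 5 ≤ 2√17 ≈ 8.2462 ✓.


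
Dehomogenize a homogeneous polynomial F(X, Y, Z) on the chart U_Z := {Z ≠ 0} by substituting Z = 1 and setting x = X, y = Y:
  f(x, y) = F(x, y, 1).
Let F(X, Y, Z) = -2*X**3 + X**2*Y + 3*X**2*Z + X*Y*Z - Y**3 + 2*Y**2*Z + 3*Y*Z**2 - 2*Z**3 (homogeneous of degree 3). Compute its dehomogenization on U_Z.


f(x, y) = -2*x**3 + x**2*y + 3*x**2 + x*y - y**3 + 2*y**2 + 3*y - 2

On U_Z we set Z = 1. Each monomial c·X^i·Y^j·Z^k in F becomes c·x^i·y^j·1^k = c·x^i·y^j.
Substituting Z = 1: F(X, Y, 1) = -2*x**3 + x**2*y + 3*x**2 + x*y - y**3 + 2*y**2 + 3*y - 2.
Note: deg(f) ≤ deg(F) = 3; strict inequality happens when F is divisible by Z (lost terms).


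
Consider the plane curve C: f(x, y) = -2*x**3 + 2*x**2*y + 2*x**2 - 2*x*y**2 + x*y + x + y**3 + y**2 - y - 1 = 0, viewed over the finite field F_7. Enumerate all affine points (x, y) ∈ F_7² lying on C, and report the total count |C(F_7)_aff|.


Affine F_7-points: {(0, 1), (0, 6), (1, 0), (1, 4), (2, 0), (2, 1), (2, 2), (5, 0), (6, 3)}; count = 9.

For each of the 49 pairs (x, y) ∈ F_7², evaluate f(x, y) mod 7. Record the zeros.
  x = 0: [0↦6, 1↦0, 2↦2, 3↦4, 4↦5, 5↦4, 6↦0]  zeros at y ∈ {1, 6}
  x = 1: [0↦0, 1↦2, 2↦1, 3↦3, 4↦0, 5↦5, 6↦3]  zeros at y ∈ {0, 4}
  x = 2: [0↦0, 1↦0, 2↦0, 3↦6, 4↦3, 5↦4, 6↦1]  zeros at y ∈ {0, 1, 2}
  x = 3: [0↦1, 1↦3, 2↦1, 3↦1, 4↦2, 5↦3, 6↦3]  zeros at y ∈ ∅
  x = 4: [0↦5, 1↦6, 2↦6, 3↦4, 4↦6, 5↦4, 6↦4]  zeros at y ∈ ∅
  x = 5: [0↦0, 1↦4, 2↦3, 3↦3, 4↦3, 5↦2, 6↦6]  zeros at y ∈ {0}
  x = 6: [0↦2, 1↦6, 2↦1, 3↦0, 4↦2, 5↦6, 6↦4]  zeros at y ∈ {3}
Collecting zeros: affine points = {(0, 1), (0, 6), (1, 0), (1, 4), (2, 0), (2, 1), (2, 2), (5, 0), (6, 3)}.
Total count |C(F_7)_aff| = 9.


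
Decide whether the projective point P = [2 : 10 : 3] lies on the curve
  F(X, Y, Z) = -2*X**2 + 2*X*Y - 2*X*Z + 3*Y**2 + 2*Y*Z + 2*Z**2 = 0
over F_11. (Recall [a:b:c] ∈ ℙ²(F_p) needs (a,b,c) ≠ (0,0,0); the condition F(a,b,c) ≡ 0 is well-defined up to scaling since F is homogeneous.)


F(2,10,3) ≡ 2 (mod 11); P is NOT on the curve.

Evaluate F(2, 10, 3) term-by-term (mod 11).
  -2*X**2 ↦ -2·4·1·1 = -8
  2*X*Y ↦ 2·2·10·1 = 40
  -2*X*Z ↦ -2·2·1·3 = -12
  3*Y**2 ↦ 3·1·100·1 = 300
  2*Y*Z ↦ 2·1·10·3 = 60
  2*Z**2 ↦ 2·1·1·9 = 18
Sum: F(2, 10, 3) = (-8) + (40) + (-12) + (300) + (60) + (18) = 398.
Reducing mod 11: 398 ≡ 2 (mod 11).
Since F(a, b, c) ≡ 2 ≠ 0 (mod 11), P does NOT lie on the curve.


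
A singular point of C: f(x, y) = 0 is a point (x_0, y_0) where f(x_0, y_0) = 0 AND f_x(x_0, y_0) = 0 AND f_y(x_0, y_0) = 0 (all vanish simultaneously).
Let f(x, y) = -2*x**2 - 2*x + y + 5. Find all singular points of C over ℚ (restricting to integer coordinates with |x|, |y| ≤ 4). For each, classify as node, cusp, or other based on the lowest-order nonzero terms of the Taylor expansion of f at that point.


No singular points in the scanned grid; C is smooth there.

Compute partial derivatives:
  f_x = -4*x - 2.
  f_y = 1.
f_y = 1 is a nonzero constant, so f_y never vanishes: no point (x, y) can satisfy f = f_x = f_y = 0. In particular no (x, y) ∈ {−4, ..., 4}² is singular; the curve is smooth.


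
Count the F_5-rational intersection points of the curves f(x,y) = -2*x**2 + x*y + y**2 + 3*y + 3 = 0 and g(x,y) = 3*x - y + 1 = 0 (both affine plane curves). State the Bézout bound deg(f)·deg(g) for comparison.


Common zeros: {(3, 0)}; count = 1; Bézout bound = 2.

deg(f) = 2, deg(g) = 1, so Bézout bound = 2.
Scan x ∈ F_5. For each x, list the y ∈ F_5 with f(x, y) ≡ 0 and those with g(x, y) ≡ 0 (mod 5); the common zeros in that column are the intersection.
  x = 0: f ≡ 0 at y ∈ ∅; g ≡ 0 at y ∈ {1}; common: ∅.
  x = 1: f ≡ 0 at y ∈ ∅; g ≡ 0 at y ∈ {4}; common: ∅.
  x = 2: f ≡ 0 at y ∈ {0}; g ≡ 0 at y ∈ {2}; common: ∅.
  x = 3: f ≡ 0 at y ∈ {0, 4}; g ≡ 0 at y ∈ {0}; common: {0}.
  x = 4: f ≡ 0 at y ∈ {4}; g ≡ 0 at y ∈ {3}; common: ∅.
Collecting: common zeros = {(3, 0)}, so the count is 1.
Comparison with the Bézout bound: 1 ≤ 2 = deg(f)·deg(g), as expected for curves with no common component (the affine F_5-count falls short of the bound because intersections may lie at infinity, over extension fields, or carry multiplicity).


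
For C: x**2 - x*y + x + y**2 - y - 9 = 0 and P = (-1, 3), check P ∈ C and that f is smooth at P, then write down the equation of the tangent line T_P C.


Tangent line at P: -4*x + 6*y - 22 = 0.

Step 1: f(-1, 3) = 0, so P lies on C.
Step 2: partial derivatives
  f_x(x, y) = 2*x - y + 1, f_y(x, y) = -x + 2*y - 1.
  f_x(P) = -4, f_y(P) = 6 (gradient nonzero, so P is smooth).
Step 3: tangent line at P: -4·(x − -1) + 6·(y − 3) = 0.
Expanding: -4*x + 6*y - 22 = 0.


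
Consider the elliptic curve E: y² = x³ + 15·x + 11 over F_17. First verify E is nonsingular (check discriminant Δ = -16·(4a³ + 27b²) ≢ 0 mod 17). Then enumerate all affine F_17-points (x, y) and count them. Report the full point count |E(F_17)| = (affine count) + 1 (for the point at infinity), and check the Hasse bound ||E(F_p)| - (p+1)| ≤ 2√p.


Affine points = {(2, 7), (2, 10), (3, 7), (3, 10), (4, 4), (4, 13), (7, 0), (9, 5), (9, 12), (12, 7), (12, 10)}; affine count = 11; |E(F_17)| = 12.

Discriminant check: Δ ∝ 4a³ + 27b² = 4·15³ + 27·11² = 4·3375 + 27·121 ≡ 5 (mod 17). Nonzero ⇒ E is nonsingular.
For each x ∈ F_17, compute rhs = x³ + 15·x + 11 mod 17, then count y ∈ F_17 with y² ≡ rhs.
  x = 0: rhs = 11, matching y values: none (0 points).
  x = 1: rhs = 10, matching y values: none (0 points).
  x = 2: rhs = 15, matching y values: 7, 10 (2 points).
  x = 3: rhs = 15, matching y values: 7, 10 (2 points).
  x = 4: rhs = 16, matching y values: 4, 13 (2 points).
  x = 5: rhs = 7, matching y values: none (0 points).
  x = 6: rhs = 11, matching y values: none (0 points).
  x = 7: rhs = 0, matching y values: 0 (1 points).
  x = 8: rhs = 14, matching y values: none (0 points).
  x = 9: rhs = 8, matching y values: 5, 12 (2 points).
  x = 10: rhs = 5, matching y values: none (0 points).
  x = 11: rhs = 11, matching y values: none (0 points).
  x = 12: rhs = 15, matching y values: 7, 10 (2 points).
  x = 13: rhs = 6, matching y values: none (0 points).
  x = 14: rhs = 7, matching y values: none (0 points).
  x = 15: rhs = 7, matching y values: none (0 points).
  x = 16: rhs = 12, matching y values: none (0 points).
Total affine count: 11.
Full point count |E(F_17)| = 11 + 1 = 12.
Hasse bound: |12 − (17+1)| = |-6| = 6 ≤ 2√17 ≈ 8.2462 ✓.


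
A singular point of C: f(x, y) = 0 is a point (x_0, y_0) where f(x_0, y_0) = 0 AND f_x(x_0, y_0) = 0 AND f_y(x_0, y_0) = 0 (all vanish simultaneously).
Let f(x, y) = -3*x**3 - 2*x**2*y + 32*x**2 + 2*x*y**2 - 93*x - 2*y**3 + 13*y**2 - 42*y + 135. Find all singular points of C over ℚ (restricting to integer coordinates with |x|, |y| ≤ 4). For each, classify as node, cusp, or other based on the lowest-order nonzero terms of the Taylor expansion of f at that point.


Singular points: {(3, 3)}; classification: node.

Compute partial derivatives:
  f_x = -9*x**2 - 4*x*y + 64*x + 2*y**2 - 93.
  f_y = -2*x**2 + 4*x*y - 6*y**2 + 26*y - 42.
Scan x_0 ∈ {−4, ..., 4}. For each x_0, f_y(x_0, y) is a polynomial in y; find its integer roots y ∈ {−4, ..., 4}, then test f_x and f at those candidates.
  x = -4: f_y(-4, y) = -6*y**2 + 10*y - 74; no integer root y with |y| ≤ 4.
  x = -3: f_y(-3, y) = -6*y**2 + 14*y - 60; no integer root y with |y| ≤ 4.
  x = -2: f_y(-2, y) = -6*y**2 + 18*y - 50; no integer root y with |y| ≤ 4.
  x = -1: f_y(-1, y) = -6*y**2 + 22*y - 44; no integer root y with |y| ≤ 4.
  x = 0: f_y(0, y) = -6*y**2 + 26*y - 42; no integer root y with |y| ≤ 4.
  x = 1: f_y(1, y) = -6*y**2 + 30*y - 44; no integer root y with |y| ≤ 4.
  x = 2: f_y(2, y) = -6*y**2 + 34*y - 50; no integer root y with |y| ≤ 4.
  x = 3: f_y(3, y) = -6*y**2 + 38*y - 60; vanishes at y ∈ {3}. (3, 3): f_x = 0, f = 0 — SINGULAR.
  x = 4: f_y(4, y) = -6*y**2 + 42*y - 74; no integer root y with |y| ≤ 4.
Only singular point on the grid: (3, 3).
Classify: substitute x = 3 + u, y = 3 + v and expand: f = -3*u**3 - 2*u**2*v - u**2 + 2*u*v**2 - 2*v**3 + v**2.
No constant or linear terms (consistent with a singular point). Quadratic part: -u**2 + v**2. Cubic part: -3*u**3 - 2*u**2*v + 2*u*v**2 - 2*v**3.
The quadratic part v**2 - u**2 = (v − u)(v + u) splits into two distinct linear factors, so there are two distinct tangent lines y − 3 = ±(x − 3) — this is a node (ordinary double point).
Classification: node.


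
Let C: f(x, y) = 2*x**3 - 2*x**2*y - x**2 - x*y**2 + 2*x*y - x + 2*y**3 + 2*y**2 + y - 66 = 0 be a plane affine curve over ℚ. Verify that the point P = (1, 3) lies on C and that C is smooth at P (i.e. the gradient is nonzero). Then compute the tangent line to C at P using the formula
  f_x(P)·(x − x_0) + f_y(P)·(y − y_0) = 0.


Tangent line at P: -12*x + 61*y - 171 = 0.

Step 1: f(1, 3) = 0, so P lies on C.
Step 2: partial derivatives
  f_x(x, y) = 6*x**2 - 4*x*y - 2*x - y**2 + 2*y - 1, f_y(x, y) = -2*x**2 - 2*x*y + 2*x + 6*y**2 + 4*y + 1.
  f_x(P) = -12, f_y(P) = 61 (gradient nonzero, so P is smooth).
Step 3: tangent line at P: -12·(x − 1) + 61·(y − 3) = 0.
Expanding: -12*x + 61*y - 171 = 0.


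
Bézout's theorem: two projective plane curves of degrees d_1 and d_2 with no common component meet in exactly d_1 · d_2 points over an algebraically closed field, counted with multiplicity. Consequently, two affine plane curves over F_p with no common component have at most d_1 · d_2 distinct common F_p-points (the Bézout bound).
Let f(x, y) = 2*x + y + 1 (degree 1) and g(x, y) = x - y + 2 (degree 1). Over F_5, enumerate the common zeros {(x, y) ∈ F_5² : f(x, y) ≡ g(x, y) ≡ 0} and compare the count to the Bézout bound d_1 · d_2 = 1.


Common zeros: {(4, 1)}; count = 1; Bézout bound = 1.

deg(f) = 1, deg(g) = 1, so Bézout bound = 1.
Scan x ∈ F_5. For each x, list the y ∈ F_5 with f(x, y) ≡ 0 and those with g(x, y) ≡ 0 (mod 5); the common zeros in that column are the intersection.
  x = 0: f ≡ 0 at y ∈ {4}; g ≡ 0 at y ∈ {2}; common: ∅.
  x = 1: f ≡ 0 at y ∈ {2}; g ≡ 0 at y ∈ {3}; common: ∅.
  x = 2: f ≡ 0 at y ∈ {0}; g ≡ 0 at y ∈ {4}; common: ∅.
  x = 3: f ≡ 0 at y ∈ {3}; g ≡ 0 at y ∈ {0}; common: ∅.
  x = 4: f ≡ 0 at y ∈ {1}; g ≡ 0 at y ∈ {1}; common: {1}.
Collecting: common zeros = {(4, 1)}, so the count is 1.
Comparison with the Bézout bound: 1 ≤ 1 = deg(f)·deg(g), as expected for curves with no common component (the bound is attained).


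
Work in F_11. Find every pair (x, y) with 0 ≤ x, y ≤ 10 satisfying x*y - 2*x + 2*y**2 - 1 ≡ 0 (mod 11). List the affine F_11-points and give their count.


Affine F_11-points: {(1, 1), (1, 4), (2, 5), (4, 10), (5, 0), (5, 3), (7, 6), (7, 7), (10, 8), (10, 9)}; count = 10.

For each of the 121 pairs (x, y) ∈ F_11², evaluate f(x, y) mod 11. Record the zeros.
  x = 0: [0↦10, 1↦1, 2↦7, 3↦6, 4↦9, 5↦5, 6↦5, 7↦9, 8↦6, 9↦7, 10↦1]  zeros at y ∈ ∅
  x = 1: [0↦8, 1↦0, 2↦7, 3↦7, 4↦0, 5↦8, 6↦9, 7↦3, 8↦1, 9↦3, 10↦9]  zeros at y ∈ {1, 4}
  x = 2: [0↦6, 1↦10, 2↦7, 3↦8, 4↦2, 5↦0, 6↦2, 7↦8, 8↦7, 9↦10, 10↦6]  zeros at y ∈ {5}
  x = 3: [0↦4, 1↦9, 2↦7, 3↦9, 4↦4, 5↦3, 6↦6, 7↦2, 8↦2, 9↦6, 10↦3]  zeros at y ∈ ∅
  x = 4: [0↦2, 1↦8, 2↦7, 3↦10, 4↦6, 5↦6, 6↦10, 7↦7, 8↦8, 9↦2, 10↦0]  zeros at y ∈ {10}
  x = 5: [0↦0, 1↦7, 2↦7, 3↦0, 4↦8, 5↦9, 6↦3, 7↦1, 8↦3, 9↦9, 10↦8]  zeros at y ∈ {0, 3}
  x = 6: [0↦9, 1↦6, 2↦7, 3↦1, 4↦10, 5↦1, 6↦7, 7↦6, 8↦9, 9↦5, 10↦5]  zeros at y ∈ ∅
  x = 7: [0↦7, 1↦5, 2↦7, 3↦2, 4↦1, 5↦4, 6↦0, 7↦0, 8↦4, 9↦1, 10↦2]  zeros at y ∈ {6, 7}
  x = 8: [0↦5, 1↦4, 2↦7, 3↦3, 4↦3, 5↦7, 6↦4, 7↦5, 8↦10, 9↦8, 10↦10]  zeros at y ∈ ∅
  x = 9: [0↦3, 1↦3, 2↦7, 3↦4, 4↦5, 5↦10, 6↦8, 7↦10, 8↦5, 9↦4, 10↦7]  zeros at y ∈ ∅
  x = 10: [0↦1, 1↦2, 2↦7, 3↦5, 4↦7, 5↦2, 6↦1, 7↦4, 8↦0, 9↦0, 10↦4]  zeros at y ∈ {8, 9}
Collecting zeros: affine points = {(1, 1), (1, 4), (2, 5), (4, 10), (5, 0), (5, 3), (7, 6), (7, 7), (10, 8), (10, 9)}.
Total count |C(F_11)_aff| = 10.


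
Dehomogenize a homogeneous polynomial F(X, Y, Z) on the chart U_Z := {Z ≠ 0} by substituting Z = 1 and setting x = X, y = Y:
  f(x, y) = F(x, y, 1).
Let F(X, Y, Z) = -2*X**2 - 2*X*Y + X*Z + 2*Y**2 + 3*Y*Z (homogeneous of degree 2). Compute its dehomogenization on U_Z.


f(x, y) = -2*x**2 - 2*x*y + x + 2*y**2 + 3*y

On U_Z we set Z = 1. Each monomial c·X^i·Y^j·Z^k in F becomes c·x^i·y^j·1^k = c·x^i·y^j.
Substituting Z = 1: F(X, Y, 1) = -2*x**2 - 2*x*y + x + 2*y**2 + 3*y.
Note: deg(f) ≤ deg(F) = 2; strict inequality happens when F is divisible by Z (lost terms).


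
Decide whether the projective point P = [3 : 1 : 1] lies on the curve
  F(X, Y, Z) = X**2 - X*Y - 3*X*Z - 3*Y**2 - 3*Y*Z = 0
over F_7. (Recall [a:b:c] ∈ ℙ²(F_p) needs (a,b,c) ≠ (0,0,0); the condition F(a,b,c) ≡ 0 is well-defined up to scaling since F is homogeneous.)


F(3,1,1) ≡ 5 (mod 7); P is NOT on the curve.

Evaluate F(3, 1, 1) term-by-term (mod 7).
  X**2 ↦ 1·9·1·1 = 9
  -X*Y ↦ -1·3·1·1 = -3
  -3*X*Z ↦ -3·3·1·1 = -9
  -3*Y**2 ↦ -3·1·1·1 = -3
  -3*Y*Z ↦ -3·1·1·1 = -3
Sum: F(3, 1, 1) = (9) + (-3) + (-9) + (-3) + (-3) = -9.
Reducing mod 7: -9 ≡ 5 (mod 7).
Since F(a, b, c) ≡ 5 ≠ 0 (mod 7), P does NOT lie on the curve.


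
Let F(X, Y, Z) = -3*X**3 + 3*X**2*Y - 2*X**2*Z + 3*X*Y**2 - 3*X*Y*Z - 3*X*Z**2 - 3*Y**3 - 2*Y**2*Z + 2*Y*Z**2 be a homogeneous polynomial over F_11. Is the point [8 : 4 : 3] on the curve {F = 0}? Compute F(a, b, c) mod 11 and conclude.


F(8,4,3) ≡ 8 (mod 11); P is NOT on the curve.

Evaluate F(8, 4, 3) term-by-term (mod 11).
  -3*X**3 ↦ -3·512·1·1 = -1536
  3*X**2*Y ↦ 3·64·4·1 = 768
  -2*X**2*Z ↦ -2·64·1·3 = -384
  3*X*Y**2 ↦ 3·8·16·1 = 384
  -3*X*Y*Z ↦ -3·8·4·3 = -288
  -3*X*Z**2 ↦ -3·8·1·9 = -216
  -3*Y**3 ↦ -3·1·64·1 = -192
  -2*Y**2*Z ↦ -2·1·16·3 = -96
  2*Y*Z**2 ↦ 2·1·4·9 = 72
Sum: F(8, 4, 3) = (-1536) + (768) + (-384) + (384) + (-288) + (-216) + (-192) + (-96) + (72) = -1488.
Reducing mod 11: -1488 ≡ 8 (mod 11).
Since F(a, b, c) ≡ 8 ≠ 0 (mod 11), P does NOT lie on the curve.


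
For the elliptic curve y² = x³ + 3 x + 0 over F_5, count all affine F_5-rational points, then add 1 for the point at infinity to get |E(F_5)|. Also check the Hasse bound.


Affine points = {(0, 0), (1, 2), (1, 3), (2, 2), (2, 3), (3, 1), (3, 4), (4, 1), (4, 4)}; affine count = 9; |E(F_5)| = 10.

Discriminant check: Δ ∝ 4a³ + 27b² = 4·3³ + 27·0² = 4·27 + 27·0 ≡ 3 (mod 5). Nonzero ⇒ E is nonsingular.
For each x ∈ F_5, compute rhs = x³ + 3·x + 0 mod 5, then count y ∈ F_5 with y² ≡ rhs.
  x = 0: rhs = 0, matching y values: 0 (1 points).
  x = 1: rhs = 4, matching y values: 2, 3 (2 points).
  x = 2: rhs = 4, matching y values: 2, 3 (2 points).
  x = 3: rhs = 1, matching y values: 1, 4 (2 points).
  x = 4: rhs = 1, matching y values: 1, 4 (2 points).
Total affine count: 9.
Full point count |E(F_5)| = 9 + 1 = 10.
Hasse bound: |10 − (5+1)| = |4| = 4 ≤ 2√5 ≈ 4.4721 ✓.


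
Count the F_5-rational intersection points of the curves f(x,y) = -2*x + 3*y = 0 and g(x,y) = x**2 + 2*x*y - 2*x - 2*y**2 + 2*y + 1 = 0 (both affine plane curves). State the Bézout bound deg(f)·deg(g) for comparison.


Common zeros: ∅; count = 0; Bézout bound = 2.

deg(f) = 1, deg(g) = 2, so Bézout bound = 2.
Scan x ∈ F_5. For each x, list the y ∈ F_5 with f(x, y) ≡ 0 and those with g(x, y) ≡ 0 (mod 5); the common zeros in that column are the intersection.
  x = 0: f ≡ 0 at y ∈ {0}; g ≡ 0 at y ∈ ∅; common: ∅.
  x = 1: f ≡ 0 at y ∈ {4}; g ≡ 0 at y ∈ {0, 2}; common: ∅.
  x = 2: f ≡ 0 at y ∈ {3}; g ≡ 0 at y ∈ {1, 2}; common: ∅.
  x = 3: f ≡ 0 at y ∈ {2}; g ≡ 0 at y ∈ {1, 3}; common: ∅.
  x = 4: f ≡ 0 at y ∈ {1}; g ≡ 0 at y ∈ ∅; common: ∅.
Collecting: common zeros = ∅, so the count is 0.
Comparison with the Bézout bound: 0 ≤ 2 = deg(f)·deg(g), as expected for curves with no common component (the affine F_5-count falls short of the bound because intersections may lie at infinity, over extension fields, or carry multiplicity).


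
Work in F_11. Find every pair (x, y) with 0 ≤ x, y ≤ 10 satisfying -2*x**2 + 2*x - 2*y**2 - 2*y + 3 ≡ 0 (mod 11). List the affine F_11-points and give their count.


Affine F_11-points: {(3, 3), (3, 7), (4, 2), (4, 8), (5, 4), (5, 6), (7, 4), (7, 6), (8, 2), (8, 8), (9, 3), (9, 7)}; count = 12.

For each of the 121 pairs (x, y) ∈ F_11², evaluate f(x, y) mod 11. Record the zeros.
  x = 0: [0↦3, 1↦10, 2↦2, 3↦1, 4↦7, 5↦9, 6↦7, 7↦1, 8↦2, 9↦10, 10↦3]  zeros at y ∈ ∅
  x = 1: [0↦3, 1↦10, 2↦2, 3↦1, 4↦7, 5↦9, 6↦7, 7↦1, 8↦2, 9↦10, 10↦3]  zeros at y ∈ ∅
  x = 2: [0↦10, 1↦6, 2↦9, 3↦8, 4↦3, 5↦5, 6↦3, 7↦8, 8↦9, 9↦6, 10↦10]  zeros at y ∈ ∅
  x = 3: [0↦2, 1↦9, 2↦1, 3↦0, 4↦6, 5↦8, 6↦6, 7↦0, 8↦1, 9↦9, 10↦2]  zeros at y ∈ {3, 7}
  x = 4: [0↦1, 1↦8, 2↦0, 3↦10, 4↦5, 5↦7, 6↦5, 7↦10, 8↦0, 9↦8, 10↦1]  zeros at y ∈ {2, 8}
  x = 5: [0↦7, 1↦3, 2↦6, 3↦5, 4↦0, 5↦2, 6↦0, 7↦5, 8↦6, 9↦3, 10↦7]  zeros at y ∈ {4, 6}
  x = 6: [0↦9, 1↦5, 2↦8, 3↦7, 4↦2, 5↦4, 6↦2, 7↦7, 8↦8, 9↦5, 10↦9]  zeros at y ∈ ∅
  x = 7: [0↦7, 1↦3, 2↦6, 3↦5, 4↦0, 5↦2, 6↦0, 7↦5, 8↦6, 9↦3, 10↦7]  zeros at y ∈ {4, 6}
  x = 8: [0↦1, 1↦8, 2↦0, 3↦10, 4↦5, 5↦7, 6↦5, 7↦10, 8↦0, 9↦8, 10↦1]  zeros at y ∈ {2, 8}
  x = 9: [0↦2, 1↦9, 2↦1, 3↦0, 4↦6, 5↦8, 6↦6, 7↦0, 8↦1, 9↦9, 10↦2]  zeros at y ∈ {3, 7}
  x = 10: [0↦10, 1↦6, 2↦9, 3↦8, 4↦3, 5↦5, 6↦3, 7↦8, 8↦9, 9↦6, 10↦10]  zeros at y ∈ ∅
Collecting zeros: affine points = {(3, 3), (3, 7), (4, 2), (4, 8), (5, 4), (5, 6), (7, 4), (7, 6), (8, 2), (8, 8), (9, 3), (9, 7)}.
Total count |C(F_11)_aff| = 12.


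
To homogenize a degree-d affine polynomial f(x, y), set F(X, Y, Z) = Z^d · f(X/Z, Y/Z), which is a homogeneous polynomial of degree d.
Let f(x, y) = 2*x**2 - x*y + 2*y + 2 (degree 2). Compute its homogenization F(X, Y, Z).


F(X, Y, Z) = 2*X**2 - X*Y + 2*Y*Z + 2*Z**2

deg(f) = 2.
Substitute x = X/Z, y = Y/Z into f, then multiply by Z^2.
  monomial 2·x^2·y^0 ↦ 2·X^2·Y^0·Z^0.
  monomial -1·x^1·y^1 ↦ -1·X^1·Y^1·Z^0.
  monomial 2·x^0·y^1 ↦ 2·X^0·Y^1·Z^1.
  monomial 2·x^0·y^0 ↦ 2·X^0·Y^0·Z^2.
Collecting: F(X, Y, Z) = 2*X**2 - X*Y + 2*Y*Z + 2*Z**2.


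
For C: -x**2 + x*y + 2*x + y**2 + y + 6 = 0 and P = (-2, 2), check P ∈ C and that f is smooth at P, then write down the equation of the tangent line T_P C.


Tangent line at P: 8*x + 3*y + 10 = 0.

Step 1: f(-2, 2) = 0, so P lies on C.
Step 2: partial derivatives
  f_x(x, y) = -2*x + y + 2, f_y(x, y) = x + 2*y + 1.
  f_x(P) = 8, f_y(P) = 3 (gradient nonzero, so P is smooth).
Step 3: tangent line at P: 8·(x − -2) + 3·(y − 2) = 0.
Expanding: 8*x + 3*y + 10 = 0.


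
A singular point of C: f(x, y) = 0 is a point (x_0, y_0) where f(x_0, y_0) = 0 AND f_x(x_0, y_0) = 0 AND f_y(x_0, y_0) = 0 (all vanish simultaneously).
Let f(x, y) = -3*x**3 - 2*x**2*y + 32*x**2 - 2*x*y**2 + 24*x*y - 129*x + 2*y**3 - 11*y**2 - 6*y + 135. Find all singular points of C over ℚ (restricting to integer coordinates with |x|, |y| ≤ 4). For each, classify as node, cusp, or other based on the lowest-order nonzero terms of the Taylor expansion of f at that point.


Singular points: {(3, 3)}; classification: node.

Compute partial derivatives:
  f_x = -9*x**2 - 4*x*y + 64*x - 2*y**2 + 24*y - 129.
  f_y = -2*x**2 - 4*x*y + 24*x + 6*y**2 - 22*y - 6.
Scan x_0 ∈ {−4, ..., 4}. For each x_0, f_y(x_0, y) is a polynomial in y; find its integer roots y ∈ {−4, ..., 4}, then test f_x and f at those candidates.
  x = -4: f_y(-4, y) = 6*y**2 - 6*y - 134; no integer root y with |y| ≤ 4.
  x = -3: f_y(-3, y) = 6*y**2 - 10*y - 96; no integer root y with |y| ≤ 4.
  x = -2: f_y(-2, y) = 6*y**2 - 14*y - 62; no integer root y with |y| ≤ 4.
  x = -1: f_y(-1, y) = 6*y**2 - 18*y - 32; no integer root y with |y| ≤ 4.
  x = 0: f_y(0, y) = 6*y**2 - 22*y - 6; no integer root y with |y| ≤ 4.
  x = 1: f_y(1, y) = 6*y**2 - 26*y + 16; no integer root y with |y| ≤ 4.
  x = 2: f_y(2, y) = 6*y**2 - 30*y + 34; no integer root y with |y| ≤ 4.
  x = 3: f_y(3, y) = 6*y**2 - 34*y + 48; vanishes at y ∈ {3}. (3, 3): f_x = 0, f = 0 — SINGULAR.
  x = 4: f_y(4, y) = 6*y**2 - 38*y + 58; no integer root y with |y| ≤ 4.
Only singular point on the grid: (3, 3).
Classify: substitute x = 3 + u, y = 3 + v and expand: f = -3*u**3 - 2*u**2*v - u**2 - 2*u*v**2 + 2*v**3 + v**2.
No constant or linear terms (consistent with a singular point). Quadratic part: -u**2 + v**2. Cubic part: -3*u**3 - 2*u**2*v - 2*u*v**2 + 2*v**3.
The quadratic part v**2 - u**2 = (v − u)(v + u) splits into two distinct linear factors, so there are two distinct tangent lines y − 3 = ±(x − 3) — this is a node (ordinary double point).
Classification: node.


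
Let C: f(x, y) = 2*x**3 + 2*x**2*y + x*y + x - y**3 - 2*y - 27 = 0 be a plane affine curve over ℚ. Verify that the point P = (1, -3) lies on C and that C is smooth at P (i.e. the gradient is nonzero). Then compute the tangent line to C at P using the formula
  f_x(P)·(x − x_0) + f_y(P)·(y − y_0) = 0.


Tangent line at P: -8*x - 26*y - 70 = 0.

Step 1: f(1, -3) = 0, so P lies on C.
Step 2: partial derivatives
  f_x(x, y) = 6*x**2 + 4*x*y + y + 1, f_y(x, y) = 2*x**2 + x - 3*y**2 - 2.
  f_x(P) = -8, f_y(P) = -26 (gradient nonzero, so P is smooth).
Step 3: tangent line at P: -8·(x − 1) + -26·(y − -3) = 0.
Expanding: -8*x - 26*y - 70 = 0.


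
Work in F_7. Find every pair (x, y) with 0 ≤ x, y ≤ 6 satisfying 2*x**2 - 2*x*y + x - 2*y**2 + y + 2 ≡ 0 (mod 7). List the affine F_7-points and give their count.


Affine F_7-points: {(2, 1)}; count = 1.

For each of the 49 pairs (x, y) ∈ F_7², evaluate f(x, y) mod 7. Record the zeros.
  x = 0: [0↦2, 1↦1, 2↦3, 3↦1, 4↦2, 5↦6, 6↦6]  zeros at y ∈ ∅
  x = 1: [0↦5, 1↦2, 2↦2, 3↦5, 4↦4, 5↦6, 6↦4]  zeros at y ∈ ∅
  x = 2: [0↦5, 1↦0, 2↦5, 3↦6, 4↦3, 5↦3, 6↦6]  zeros at y ∈ {1}
  x = 3: [0↦2, 1↦2, 2↦5, 3↦4, 4↦6, 5↦4, 6↦5]  zeros at y ∈ ∅
  x = 4: [0↦3, 1↦1, 2↦2, 3↦6, 4↦6, 5↦2, 6↦1]  zeros at y ∈ ∅
  x = 5: [0↦1, 1↦4, 2↦3, 3↦5, 4↦3, 5↦4, 6↦1]  zeros at y ∈ ∅
  x = 6: [0↦3, 1↦4, 2↦1, 3↦1, 4↦4, 5↦3, 6↦5]  zeros at y ∈ ∅
Collecting zeros: affine points = {(2, 1)}.
Total count |C(F_7)_aff| = 1.


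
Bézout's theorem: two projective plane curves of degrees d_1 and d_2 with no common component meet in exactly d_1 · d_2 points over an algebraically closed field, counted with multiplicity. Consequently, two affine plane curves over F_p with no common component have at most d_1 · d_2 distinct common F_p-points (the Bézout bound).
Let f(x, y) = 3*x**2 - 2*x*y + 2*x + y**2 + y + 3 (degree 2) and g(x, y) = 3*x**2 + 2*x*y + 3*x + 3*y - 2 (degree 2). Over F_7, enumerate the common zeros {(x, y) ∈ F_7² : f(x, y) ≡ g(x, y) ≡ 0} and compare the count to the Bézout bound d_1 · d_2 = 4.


Common zeros: {(6, 2)}; count = 1; Bézout bound = 4.

deg(f) = 2, deg(g) = 2, so Bézout bound = 4.
Scan x ∈ F_7. For each x, list the y ∈ F_7 with f(x, y) ≡ 0 and those with g(x, y) ≡ 0 (mod 7); the common zeros in that column are the intersection.
  x = 0: f ≡ 0 at y ∈ ∅; g ≡ 0 at y ∈ {3}; common: ∅.
  x = 1: f ≡ 0 at y ∈ {3, 5}; g ≡ 0 at y ∈ {2}; common: ∅.
  x = 2: f ≡ 0 at y ∈ ∅; g ≡ 0 at y ∈ ∅; common: ∅.
  x = 3: f ≡ 0 at y ∈ {6}; g ≡ 0 at y ∈ {4}; common: ∅.
  x = 4: f ≡ 0 at y ∈ {2, 5}; g ≡ 0 at y ∈ {3}; common: ∅.
  x = 5: f ≡ 0 at y ∈ {3, 6}; g ≡ 0 at y ∈ {4}; common: ∅.
  x = 6: f ≡ 0 at y ∈ {2}; g ≡ 0 at y ∈ {2}; common: {2}.
Collecting: common zeros = {(6, 2)}, so the count is 1.
Comparison with the Bézout bound: 1 ≤ 4 = deg(f)·deg(g), as expected for curves with no common component (the affine F_7-count falls short of the bound because intersections may lie at infinity, over extension fields, or carry multiplicity).
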